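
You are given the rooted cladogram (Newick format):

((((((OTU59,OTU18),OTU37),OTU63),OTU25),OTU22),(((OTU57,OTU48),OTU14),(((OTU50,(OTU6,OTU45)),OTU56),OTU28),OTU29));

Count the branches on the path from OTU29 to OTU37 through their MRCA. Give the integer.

The MRCA of OTU29 and OTU37 is the root of the tree.
From OTU29 up to that node: 2 branches. From OTU37 up to the same node: 5 branches. Total: 2 + 5 = 7.

7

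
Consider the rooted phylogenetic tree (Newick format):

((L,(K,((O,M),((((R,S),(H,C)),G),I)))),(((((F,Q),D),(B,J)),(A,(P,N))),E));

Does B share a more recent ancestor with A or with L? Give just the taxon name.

A

The MRCA of B and A subtends ((((F,Q),D),(B,J)),(A,(P,N))) (8 taxa).
The MRCA of B and L is the root, subtending the entire tree (19 taxa).
The first is nested inside the second, so B shares a more recent common ancestor with A.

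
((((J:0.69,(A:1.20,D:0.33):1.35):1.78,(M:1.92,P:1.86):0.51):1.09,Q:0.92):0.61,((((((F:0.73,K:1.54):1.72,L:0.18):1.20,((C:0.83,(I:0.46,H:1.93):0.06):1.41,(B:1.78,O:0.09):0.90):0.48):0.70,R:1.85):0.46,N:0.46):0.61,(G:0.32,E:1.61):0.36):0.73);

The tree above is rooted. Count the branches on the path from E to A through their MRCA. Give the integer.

The MRCA of E and A is the root of the tree.
From E up to that node: 3 branches. From A up to the same node: 5 branches. Total: 3 + 5 = 8.

8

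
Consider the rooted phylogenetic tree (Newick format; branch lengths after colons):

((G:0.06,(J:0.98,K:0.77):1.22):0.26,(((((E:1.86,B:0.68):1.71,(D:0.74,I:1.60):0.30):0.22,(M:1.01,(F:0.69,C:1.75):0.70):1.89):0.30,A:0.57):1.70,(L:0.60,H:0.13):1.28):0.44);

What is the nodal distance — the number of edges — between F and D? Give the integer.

6

The MRCA of F and D is the node subtending (((E,B),(D,I)),(M,(F,C))).
From F up to that node: 3 branches. From D up to the same node: 3 branches. Total: 3 + 3 = 6.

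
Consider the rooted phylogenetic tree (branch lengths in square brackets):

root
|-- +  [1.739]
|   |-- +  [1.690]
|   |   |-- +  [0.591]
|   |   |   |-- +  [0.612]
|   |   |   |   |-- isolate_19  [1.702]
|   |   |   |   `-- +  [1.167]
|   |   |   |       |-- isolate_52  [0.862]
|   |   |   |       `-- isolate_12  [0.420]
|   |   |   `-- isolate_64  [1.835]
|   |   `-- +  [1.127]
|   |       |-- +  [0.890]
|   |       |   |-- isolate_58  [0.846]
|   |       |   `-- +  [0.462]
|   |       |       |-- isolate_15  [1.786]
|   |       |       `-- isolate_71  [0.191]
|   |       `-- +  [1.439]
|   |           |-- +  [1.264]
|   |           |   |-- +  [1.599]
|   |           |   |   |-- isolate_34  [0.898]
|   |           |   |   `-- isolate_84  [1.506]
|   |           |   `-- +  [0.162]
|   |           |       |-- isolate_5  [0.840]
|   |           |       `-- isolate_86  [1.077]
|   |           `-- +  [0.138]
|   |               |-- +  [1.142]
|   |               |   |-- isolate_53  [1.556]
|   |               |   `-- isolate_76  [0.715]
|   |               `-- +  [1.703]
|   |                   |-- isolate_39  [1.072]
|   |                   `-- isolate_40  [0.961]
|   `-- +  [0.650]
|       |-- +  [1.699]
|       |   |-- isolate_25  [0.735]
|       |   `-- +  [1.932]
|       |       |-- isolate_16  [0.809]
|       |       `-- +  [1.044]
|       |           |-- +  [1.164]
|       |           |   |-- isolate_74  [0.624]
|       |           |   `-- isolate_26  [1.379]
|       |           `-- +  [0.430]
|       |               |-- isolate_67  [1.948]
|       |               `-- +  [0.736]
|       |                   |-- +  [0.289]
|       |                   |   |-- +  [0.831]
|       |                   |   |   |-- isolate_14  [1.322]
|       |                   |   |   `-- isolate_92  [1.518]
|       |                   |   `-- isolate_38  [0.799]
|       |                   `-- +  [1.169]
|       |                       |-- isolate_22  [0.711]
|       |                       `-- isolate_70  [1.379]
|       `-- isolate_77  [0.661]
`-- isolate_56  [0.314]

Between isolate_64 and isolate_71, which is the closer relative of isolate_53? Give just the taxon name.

The MRCA of isolate_53 and isolate_71 subtends ((isolate_58,(isolate_15,isolate_71)),(((isolate_34,isolate_84),(isolate_5,isolate_86)),((isolate_53,isolate_76),(isolate_39,isolate_40)))) (11 taxa).
The MRCA of isolate_53 and isolate_64 subtends (((isolate_19,(isolate_52,isolate_12)),isolate_64),((isolate_58,(isolate_15,isolate_71)),(((isolate_34,isolate_84),(isolate_5,isolate_86)),((isolate_53,isolate_76),(isolate_39,isolate_40))))) (15 taxa).
The first is nested inside the second, so isolate_53 shares a more recent common ancestor with isolate_71.

isolate_71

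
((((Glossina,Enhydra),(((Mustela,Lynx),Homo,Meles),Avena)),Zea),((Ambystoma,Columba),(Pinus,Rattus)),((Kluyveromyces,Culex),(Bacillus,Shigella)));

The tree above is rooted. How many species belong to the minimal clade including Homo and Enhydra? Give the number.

7

The MRCA of Homo and Enhydra is the node subtending ((Glossina,Enhydra),(((Mustela,Lynx),Homo,Meles),Avena)).
That clade contains 7 terminal taxa: Avena, Enhydra, Glossina, Homo, Lynx, Meles, Mustela.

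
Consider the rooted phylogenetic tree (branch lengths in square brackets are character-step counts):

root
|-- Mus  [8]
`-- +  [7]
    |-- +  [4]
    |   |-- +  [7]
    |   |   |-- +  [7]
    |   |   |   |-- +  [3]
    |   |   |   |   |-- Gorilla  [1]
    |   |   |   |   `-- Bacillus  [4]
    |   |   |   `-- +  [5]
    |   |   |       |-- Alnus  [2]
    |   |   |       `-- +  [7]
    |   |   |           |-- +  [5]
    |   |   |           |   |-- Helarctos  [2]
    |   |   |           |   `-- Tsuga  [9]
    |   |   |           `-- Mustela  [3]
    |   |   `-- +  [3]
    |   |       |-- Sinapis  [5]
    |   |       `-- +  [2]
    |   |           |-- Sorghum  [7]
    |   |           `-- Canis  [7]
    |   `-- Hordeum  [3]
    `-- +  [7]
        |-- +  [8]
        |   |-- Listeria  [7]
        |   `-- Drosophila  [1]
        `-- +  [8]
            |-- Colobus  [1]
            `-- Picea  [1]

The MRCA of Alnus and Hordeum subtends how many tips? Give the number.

10

The MRCA of Alnus and Hordeum is the node subtending ((((Gorilla,Bacillus),(Alnus,((Helarctos,Tsuga),Mustela))),(Sinapis,(Sorghum,Canis))),Hordeum).
That clade contains 10 terminal taxa: Alnus, Bacillus, Canis, Gorilla, Helarctos, Hordeum, Mustela, Sinapis, Sorghum, Tsuga.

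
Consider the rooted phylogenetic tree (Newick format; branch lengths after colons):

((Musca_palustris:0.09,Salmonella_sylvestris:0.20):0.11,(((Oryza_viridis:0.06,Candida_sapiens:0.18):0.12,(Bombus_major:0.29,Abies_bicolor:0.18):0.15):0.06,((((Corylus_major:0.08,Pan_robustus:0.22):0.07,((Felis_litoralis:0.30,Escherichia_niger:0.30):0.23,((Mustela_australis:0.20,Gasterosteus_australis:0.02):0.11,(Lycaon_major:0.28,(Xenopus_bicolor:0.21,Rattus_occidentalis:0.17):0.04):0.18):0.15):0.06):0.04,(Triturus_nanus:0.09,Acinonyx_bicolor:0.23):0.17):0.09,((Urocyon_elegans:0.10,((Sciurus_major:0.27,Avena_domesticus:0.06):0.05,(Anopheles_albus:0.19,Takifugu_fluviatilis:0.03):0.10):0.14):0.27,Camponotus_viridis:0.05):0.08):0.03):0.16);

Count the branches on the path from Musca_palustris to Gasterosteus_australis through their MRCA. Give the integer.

10

The MRCA of Musca_palustris and Gasterosteus_australis is the root of the tree.
From Musca_palustris up to that node: 2 branches. From Gasterosteus_australis up to the same node: 8 branches. Total: 2 + 8 = 10.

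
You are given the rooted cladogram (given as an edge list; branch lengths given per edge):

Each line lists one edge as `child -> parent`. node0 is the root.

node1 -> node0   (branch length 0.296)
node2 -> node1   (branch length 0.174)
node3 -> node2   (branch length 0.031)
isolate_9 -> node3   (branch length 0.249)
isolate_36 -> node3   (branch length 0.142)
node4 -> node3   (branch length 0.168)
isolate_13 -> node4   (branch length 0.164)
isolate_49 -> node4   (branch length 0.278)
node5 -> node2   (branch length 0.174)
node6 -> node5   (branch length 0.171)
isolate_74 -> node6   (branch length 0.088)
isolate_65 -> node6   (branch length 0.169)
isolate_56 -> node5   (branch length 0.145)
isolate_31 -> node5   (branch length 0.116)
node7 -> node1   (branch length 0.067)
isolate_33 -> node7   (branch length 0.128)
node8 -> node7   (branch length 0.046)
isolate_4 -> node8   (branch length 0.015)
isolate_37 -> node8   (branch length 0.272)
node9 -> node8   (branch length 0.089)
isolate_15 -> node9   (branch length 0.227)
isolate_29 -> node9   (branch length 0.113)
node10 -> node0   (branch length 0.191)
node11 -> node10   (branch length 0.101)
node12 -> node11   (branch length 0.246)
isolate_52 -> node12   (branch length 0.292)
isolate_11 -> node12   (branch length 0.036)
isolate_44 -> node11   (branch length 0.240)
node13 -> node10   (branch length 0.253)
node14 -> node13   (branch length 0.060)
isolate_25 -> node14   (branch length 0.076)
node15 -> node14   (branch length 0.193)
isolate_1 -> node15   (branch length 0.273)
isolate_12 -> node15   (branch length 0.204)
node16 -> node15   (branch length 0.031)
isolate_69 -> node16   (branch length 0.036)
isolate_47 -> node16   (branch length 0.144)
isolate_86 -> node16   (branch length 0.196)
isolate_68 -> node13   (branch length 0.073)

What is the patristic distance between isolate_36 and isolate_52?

1.473

The path runs isolate_36 → … → MRCA → … → isolate_52; the MRCA is the root of the tree.
Branch lengths along that path: 0.142 + 0.031 + 0.174 + 0.296 + 0.191 + 0.101 + 0.246 + 0.292 = 1.473.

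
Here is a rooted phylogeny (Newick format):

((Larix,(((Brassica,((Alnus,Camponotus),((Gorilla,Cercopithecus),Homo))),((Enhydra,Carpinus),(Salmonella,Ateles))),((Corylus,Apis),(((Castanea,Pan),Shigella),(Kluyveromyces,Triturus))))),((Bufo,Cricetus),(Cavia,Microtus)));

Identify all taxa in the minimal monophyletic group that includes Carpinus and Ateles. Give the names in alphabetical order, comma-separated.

Tracing Carpinus: it sits inside (Enhydra,Carpinus).
Tracing Ateles: it sits inside (Salmonella,Ateles).
The smallest clade enclosing both is ((Enhydra,Carpinus),(Salmonella,Ateles)); the answer is its 4 terminal taxa in alphabetical order.

Ateles, Carpinus, Enhydra, Salmonella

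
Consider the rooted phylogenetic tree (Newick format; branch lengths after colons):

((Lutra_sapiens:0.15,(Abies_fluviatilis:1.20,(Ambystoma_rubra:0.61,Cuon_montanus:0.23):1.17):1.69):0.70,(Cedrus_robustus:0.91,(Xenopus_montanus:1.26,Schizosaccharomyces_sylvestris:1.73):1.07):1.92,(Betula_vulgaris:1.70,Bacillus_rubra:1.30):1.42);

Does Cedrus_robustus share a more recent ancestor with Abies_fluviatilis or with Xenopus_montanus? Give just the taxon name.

The MRCA of Cedrus_robustus and Xenopus_montanus subtends (Cedrus_robustus,(Xenopus_montanus,Schizosaccharomyces_sylvestris)) (3 taxa).
The MRCA of Cedrus_robustus and Abies_fluviatilis is the root, subtending the entire tree (9 taxa).
The first is nested inside the second, so Cedrus_robustus shares a more recent common ancestor with Xenopus_montanus.

Xenopus_montanus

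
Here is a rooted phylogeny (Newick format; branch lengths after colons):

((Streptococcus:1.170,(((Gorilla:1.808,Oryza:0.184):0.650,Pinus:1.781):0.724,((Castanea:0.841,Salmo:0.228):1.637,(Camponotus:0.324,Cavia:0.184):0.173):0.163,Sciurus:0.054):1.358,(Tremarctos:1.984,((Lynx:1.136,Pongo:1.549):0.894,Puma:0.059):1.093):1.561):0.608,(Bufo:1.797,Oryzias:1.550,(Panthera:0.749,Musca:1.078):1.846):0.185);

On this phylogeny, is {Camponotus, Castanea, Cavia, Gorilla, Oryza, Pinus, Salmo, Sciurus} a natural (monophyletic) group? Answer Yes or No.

Yes

The most recent common ancestor of these taxa subtends (((Gorilla,Oryza),Pinus),((Castanea,Salmo),(Camponotus,Cavia)),Sciurus).
That clade has exactly 8 tips — every listed taxon and nothing else — so the group is monophyletic.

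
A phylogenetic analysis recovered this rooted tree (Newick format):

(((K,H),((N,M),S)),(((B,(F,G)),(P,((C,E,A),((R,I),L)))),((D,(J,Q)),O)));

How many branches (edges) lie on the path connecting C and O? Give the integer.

The MRCA of C and O is the node subtending (((B,(F,G)),(P,((C,E,A),((R,I),L)))),((D,(J,Q)),O)).
From C up to that node: 5 branches. From O up to the same node: 2 branches. Total: 5 + 2 = 7.

7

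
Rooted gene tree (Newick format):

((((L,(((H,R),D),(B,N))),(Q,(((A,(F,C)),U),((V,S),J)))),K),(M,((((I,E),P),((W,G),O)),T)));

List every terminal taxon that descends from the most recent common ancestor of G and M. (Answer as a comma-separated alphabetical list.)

Tracing G: it sits inside (W,G).
Tracing M: it sits inside (M,((((I,E),P),((W,G),O)),T)).
The smallest clade enclosing both is (M,((((I,E),P),((W,G),O)),T)); the answer is its 8 terminal taxa in alphabetical order.

E, G, I, M, O, P, T, W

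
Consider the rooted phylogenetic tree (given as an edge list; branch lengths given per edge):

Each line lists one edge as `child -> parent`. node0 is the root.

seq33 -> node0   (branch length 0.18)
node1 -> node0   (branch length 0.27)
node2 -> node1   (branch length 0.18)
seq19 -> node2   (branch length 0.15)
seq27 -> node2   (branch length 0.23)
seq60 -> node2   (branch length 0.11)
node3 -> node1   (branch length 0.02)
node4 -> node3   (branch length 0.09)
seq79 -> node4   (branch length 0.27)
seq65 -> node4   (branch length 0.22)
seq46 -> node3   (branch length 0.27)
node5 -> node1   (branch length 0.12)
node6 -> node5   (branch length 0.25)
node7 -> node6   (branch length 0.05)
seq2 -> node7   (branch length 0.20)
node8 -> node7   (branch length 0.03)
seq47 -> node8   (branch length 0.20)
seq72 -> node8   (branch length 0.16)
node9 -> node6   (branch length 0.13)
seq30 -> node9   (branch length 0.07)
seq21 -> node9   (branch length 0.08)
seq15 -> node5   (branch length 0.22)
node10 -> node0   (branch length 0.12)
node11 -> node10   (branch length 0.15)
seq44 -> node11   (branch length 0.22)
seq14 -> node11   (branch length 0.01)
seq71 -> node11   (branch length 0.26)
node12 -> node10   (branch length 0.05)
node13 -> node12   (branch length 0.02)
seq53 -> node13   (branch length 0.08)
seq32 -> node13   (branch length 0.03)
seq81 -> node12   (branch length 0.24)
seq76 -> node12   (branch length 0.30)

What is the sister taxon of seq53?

seq53 attaches to the tree at the node subtending (seq53,seq32).
The other lineage descending from that same node — the sister group — is the single tip seq32.

seq32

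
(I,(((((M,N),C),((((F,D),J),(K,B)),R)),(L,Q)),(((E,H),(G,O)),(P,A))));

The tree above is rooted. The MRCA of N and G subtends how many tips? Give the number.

The MRCA of N and G is the node subtending (((((M,N),C),((((F,D),J),(K,B)),R)),(L,Q)),(((E,H),(G,O)),(P,A))).
That clade contains 17 terminal taxa: A, B, C, D, E, F, G, H, J, K, L, M, N, O, P, Q, R.

17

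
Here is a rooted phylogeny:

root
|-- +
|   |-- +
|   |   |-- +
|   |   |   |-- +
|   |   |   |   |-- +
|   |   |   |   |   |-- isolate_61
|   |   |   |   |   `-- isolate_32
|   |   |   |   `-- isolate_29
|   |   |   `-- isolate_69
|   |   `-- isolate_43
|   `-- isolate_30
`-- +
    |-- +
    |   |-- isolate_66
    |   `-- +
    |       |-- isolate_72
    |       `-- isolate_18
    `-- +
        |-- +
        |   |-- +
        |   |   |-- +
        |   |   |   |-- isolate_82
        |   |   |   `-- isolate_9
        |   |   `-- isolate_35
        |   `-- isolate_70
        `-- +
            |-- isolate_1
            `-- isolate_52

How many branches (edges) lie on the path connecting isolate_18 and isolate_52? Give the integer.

6

The MRCA of isolate_18 and isolate_52 is the node subtending ((isolate_66,(isolate_72,isolate_18)),((((isolate_82,isolate_9),isolate_35),isolate_70),(isolate_1,isolate_52))).
From isolate_18 up to that node: 3 branches. From isolate_52 up to the same node: 3 branches. Total: 3 + 3 = 6.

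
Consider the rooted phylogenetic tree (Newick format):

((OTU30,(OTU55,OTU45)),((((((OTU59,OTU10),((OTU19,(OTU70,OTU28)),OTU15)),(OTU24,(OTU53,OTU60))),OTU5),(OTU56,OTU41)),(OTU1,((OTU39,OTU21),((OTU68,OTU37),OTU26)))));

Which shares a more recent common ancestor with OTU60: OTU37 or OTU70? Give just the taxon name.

OTU70

The MRCA of OTU60 and OTU70 subtends (((OTU59,OTU10),((OTU19,(OTU70,OTU28)),OTU15)),(OTU24,(OTU53,OTU60))) (9 taxa).
The MRCA of OTU60 and OTU37 subtends ((((((OTU59,OTU10),((OTU19,(OTU70,OTU28)),OTU15)),(OTU24,(OTU53,OTU60))),OTU5),(OTU56,OTU41)),(OTU1,((OTU39,OTU21),((OTU68,OTU37),OTU26)))) (18 taxa).
The first is nested inside the second, so OTU60 shares a more recent common ancestor with OTU70.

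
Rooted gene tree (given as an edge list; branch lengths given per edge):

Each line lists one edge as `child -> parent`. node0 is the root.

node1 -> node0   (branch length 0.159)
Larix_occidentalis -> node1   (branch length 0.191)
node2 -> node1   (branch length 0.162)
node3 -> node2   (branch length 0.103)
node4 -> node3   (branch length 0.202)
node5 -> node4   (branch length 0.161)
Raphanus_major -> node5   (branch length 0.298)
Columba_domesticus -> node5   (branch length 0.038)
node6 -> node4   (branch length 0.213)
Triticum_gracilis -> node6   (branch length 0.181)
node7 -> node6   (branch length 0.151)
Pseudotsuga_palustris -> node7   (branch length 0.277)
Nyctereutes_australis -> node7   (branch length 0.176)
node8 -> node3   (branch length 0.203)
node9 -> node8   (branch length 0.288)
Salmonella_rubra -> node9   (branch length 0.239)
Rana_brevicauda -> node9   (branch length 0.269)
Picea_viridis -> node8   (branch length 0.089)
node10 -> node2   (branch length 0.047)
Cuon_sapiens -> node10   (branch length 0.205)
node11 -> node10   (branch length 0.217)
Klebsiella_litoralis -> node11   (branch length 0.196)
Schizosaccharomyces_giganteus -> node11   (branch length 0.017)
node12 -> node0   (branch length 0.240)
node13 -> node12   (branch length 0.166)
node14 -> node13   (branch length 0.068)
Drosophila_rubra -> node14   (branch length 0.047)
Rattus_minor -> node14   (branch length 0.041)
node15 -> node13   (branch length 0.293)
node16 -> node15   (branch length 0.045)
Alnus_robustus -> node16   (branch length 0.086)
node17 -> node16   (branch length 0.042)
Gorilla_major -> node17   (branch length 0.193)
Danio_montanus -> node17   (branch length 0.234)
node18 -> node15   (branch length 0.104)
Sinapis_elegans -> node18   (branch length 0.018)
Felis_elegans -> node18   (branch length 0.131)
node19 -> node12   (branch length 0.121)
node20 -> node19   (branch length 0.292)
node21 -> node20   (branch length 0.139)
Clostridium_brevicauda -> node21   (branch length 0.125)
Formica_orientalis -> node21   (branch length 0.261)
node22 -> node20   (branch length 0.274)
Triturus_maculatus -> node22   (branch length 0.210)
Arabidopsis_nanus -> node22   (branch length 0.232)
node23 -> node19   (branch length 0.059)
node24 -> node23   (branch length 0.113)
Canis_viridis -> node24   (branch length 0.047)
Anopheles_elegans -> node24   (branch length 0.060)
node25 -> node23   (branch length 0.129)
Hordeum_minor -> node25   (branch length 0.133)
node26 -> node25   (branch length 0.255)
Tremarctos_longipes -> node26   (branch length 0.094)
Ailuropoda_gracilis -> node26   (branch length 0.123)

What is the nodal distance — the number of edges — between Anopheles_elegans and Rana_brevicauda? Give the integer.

The MRCA of Anopheles_elegans and Rana_brevicauda is the root of the tree.
From Anopheles_elegans up to that node: 5 branches. From Rana_brevicauda up to the same node: 6 branches. Total: 5 + 6 = 11.

11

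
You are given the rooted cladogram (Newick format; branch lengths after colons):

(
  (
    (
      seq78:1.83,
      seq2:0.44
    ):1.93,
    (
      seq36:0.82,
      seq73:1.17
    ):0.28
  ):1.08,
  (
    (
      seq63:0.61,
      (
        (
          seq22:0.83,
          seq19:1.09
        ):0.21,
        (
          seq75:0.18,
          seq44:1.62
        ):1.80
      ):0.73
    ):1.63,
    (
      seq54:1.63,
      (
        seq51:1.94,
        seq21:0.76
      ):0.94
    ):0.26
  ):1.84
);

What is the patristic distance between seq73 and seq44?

10.15

The path runs seq73 → … → MRCA → … → seq44; the MRCA is the root of the tree.
Branch lengths along that path: 1.17 + 0.28 + 1.08 + 1.84 + 1.63 + 0.73 + 1.80 + 1.62 = 10.15.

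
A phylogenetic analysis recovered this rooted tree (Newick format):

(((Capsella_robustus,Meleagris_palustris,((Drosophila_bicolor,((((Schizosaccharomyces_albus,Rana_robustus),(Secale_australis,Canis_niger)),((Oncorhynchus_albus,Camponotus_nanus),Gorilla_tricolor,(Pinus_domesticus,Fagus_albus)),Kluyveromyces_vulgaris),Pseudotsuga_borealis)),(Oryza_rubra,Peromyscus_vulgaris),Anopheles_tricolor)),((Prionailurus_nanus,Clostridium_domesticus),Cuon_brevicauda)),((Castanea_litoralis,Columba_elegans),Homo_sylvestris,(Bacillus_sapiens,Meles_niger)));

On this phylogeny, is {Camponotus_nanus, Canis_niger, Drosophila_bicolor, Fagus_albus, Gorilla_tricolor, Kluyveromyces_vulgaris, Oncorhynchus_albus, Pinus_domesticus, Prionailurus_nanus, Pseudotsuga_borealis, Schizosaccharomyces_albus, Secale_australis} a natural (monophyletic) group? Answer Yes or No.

The MRCA of the listed taxa subtends ((Capsella_robustus,Meleagris_palustris,((Drosophila_bicolor,((((Schizosaccharomyces_albus,Rana_robustus),(Secale_australis,Canis_niger)),((Oncorhynchus_albus,Camponotus_nanus),Gorilla_tricolor,(Pinus_domesticus,Fagus_albus)),Kluyveromyces_vulgaris),Pseudotsuga_borealis)),(Oryza_rubra,Peromyscus_vulgaris),Anopheles_tricolor)),((Prionailurus_nanus,Clostridium_domesticus),Cuon_brevicauda)).
That clade also contains Anopheles_tricolor, Capsella_robustus, Clostridium_domesticus, Cuon_brevicauda, Meleagris_palustris, Oryza_rubra, Peromyscus_vulgaris, Rana_robustus, which are not in the proposed group, so the group is not monophyletic.

No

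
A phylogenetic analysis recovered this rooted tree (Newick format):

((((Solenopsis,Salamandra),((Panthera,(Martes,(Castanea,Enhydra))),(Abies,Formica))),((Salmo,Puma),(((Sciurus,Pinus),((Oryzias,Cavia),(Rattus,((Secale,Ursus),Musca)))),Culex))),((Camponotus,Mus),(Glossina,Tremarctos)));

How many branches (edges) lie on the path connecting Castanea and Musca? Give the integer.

The MRCA of Castanea and Musca is the node subtending (((Solenopsis,Salamandra),((Panthera,(Martes,(Castanea,Enhydra))),(Abies,Formica))),((Salmo,Puma),(((Sciurus,Pinus),((Oryzias,Cavia),(Rattus,((Secale,Ursus),Musca)))),Culex))).
From Castanea up to that node: 6 branches. From Musca up to the same node: 7 branches. Total: 6 + 7 = 13.

13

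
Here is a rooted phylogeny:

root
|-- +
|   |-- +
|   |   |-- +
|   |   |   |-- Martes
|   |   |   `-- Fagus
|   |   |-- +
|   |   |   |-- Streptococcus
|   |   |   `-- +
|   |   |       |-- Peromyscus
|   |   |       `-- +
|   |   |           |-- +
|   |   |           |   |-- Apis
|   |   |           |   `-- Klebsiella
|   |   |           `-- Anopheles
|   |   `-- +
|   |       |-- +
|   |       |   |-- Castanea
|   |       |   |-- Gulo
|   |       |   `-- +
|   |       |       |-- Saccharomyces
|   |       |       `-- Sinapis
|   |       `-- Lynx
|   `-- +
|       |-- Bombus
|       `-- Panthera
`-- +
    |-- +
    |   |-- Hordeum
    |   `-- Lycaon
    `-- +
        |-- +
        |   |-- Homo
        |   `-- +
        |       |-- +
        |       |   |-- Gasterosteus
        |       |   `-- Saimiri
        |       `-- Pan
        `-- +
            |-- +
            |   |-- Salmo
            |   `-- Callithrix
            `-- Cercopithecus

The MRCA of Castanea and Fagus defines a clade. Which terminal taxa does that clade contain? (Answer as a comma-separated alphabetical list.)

Anopheles, Apis, Castanea, Fagus, Gulo, Klebsiella, Lynx, Martes, Peromyscus, Saccharomyces, Sinapis, Streptococcus

Tracing Castanea: it sits inside (Castanea,Gulo,(Saccharomyces,Sinapis)).
Tracing Fagus: it sits inside (Martes,Fagus).
The smallest clade enclosing both is ((Martes,Fagus),(Streptococcus,(Peromyscus,((Apis,Klebsiella),Anopheles))),((Castanea,Gulo,(Saccharomyces,Sinapis)),Lynx)); the answer is its 12 terminal taxa in alphabetical order.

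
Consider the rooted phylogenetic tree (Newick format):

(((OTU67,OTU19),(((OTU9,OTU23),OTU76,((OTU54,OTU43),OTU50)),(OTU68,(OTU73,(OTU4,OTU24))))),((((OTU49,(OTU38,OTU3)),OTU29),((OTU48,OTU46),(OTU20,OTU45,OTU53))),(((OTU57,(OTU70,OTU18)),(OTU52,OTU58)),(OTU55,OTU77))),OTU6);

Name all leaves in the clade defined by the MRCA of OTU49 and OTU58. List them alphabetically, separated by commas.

OTU18, OTU20, OTU29, OTU3, OTU38, OTU45, OTU46, OTU48, OTU49, OTU52, OTU53, OTU55, OTU57, OTU58, OTU70, OTU77

Tracing OTU49: it sits inside (OTU49,(OTU38,OTU3)).
Tracing OTU58: it sits inside (OTU52,OTU58).
The smallest clade enclosing both is ((((OTU49,(OTU38,OTU3)),OTU29),((OTU48,OTU46),(OTU20,OTU45,OTU53))),(((OTU57,(OTU70,OTU18)),(OTU52,OTU58)),(OTU55,OTU77))); the answer is its 16 terminal taxa in alphabetical order.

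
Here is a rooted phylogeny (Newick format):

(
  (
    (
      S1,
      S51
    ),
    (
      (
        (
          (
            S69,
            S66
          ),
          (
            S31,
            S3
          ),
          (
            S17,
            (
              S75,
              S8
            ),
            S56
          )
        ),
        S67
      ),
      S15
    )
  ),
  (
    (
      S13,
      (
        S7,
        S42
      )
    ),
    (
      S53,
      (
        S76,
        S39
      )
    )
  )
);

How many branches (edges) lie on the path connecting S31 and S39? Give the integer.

10

The MRCA of S31 and S39 is the root of the tree.
From S31 up to that node: 6 branches. From S39 up to the same node: 4 branches. Total: 6 + 4 = 10.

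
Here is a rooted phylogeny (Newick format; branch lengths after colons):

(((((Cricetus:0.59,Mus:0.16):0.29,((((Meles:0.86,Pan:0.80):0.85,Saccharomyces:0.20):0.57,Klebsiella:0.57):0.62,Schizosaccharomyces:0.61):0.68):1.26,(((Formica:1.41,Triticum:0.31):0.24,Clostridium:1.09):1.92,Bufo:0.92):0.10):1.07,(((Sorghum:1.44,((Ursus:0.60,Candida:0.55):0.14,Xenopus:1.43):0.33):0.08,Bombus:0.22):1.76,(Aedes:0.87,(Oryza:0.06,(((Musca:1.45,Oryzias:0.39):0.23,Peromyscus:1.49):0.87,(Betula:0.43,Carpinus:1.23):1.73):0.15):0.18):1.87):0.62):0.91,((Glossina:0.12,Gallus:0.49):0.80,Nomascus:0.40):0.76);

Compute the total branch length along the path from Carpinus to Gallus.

8.74

The path runs Carpinus → … → MRCA → … → Gallus; the MRCA is the root of the tree.
Branch lengths along that path: 1.23 + 1.73 + 0.15 + 0.18 + 1.87 + 0.62 + 0.91 + 0.76 + 0.80 + 0.49 = 8.74.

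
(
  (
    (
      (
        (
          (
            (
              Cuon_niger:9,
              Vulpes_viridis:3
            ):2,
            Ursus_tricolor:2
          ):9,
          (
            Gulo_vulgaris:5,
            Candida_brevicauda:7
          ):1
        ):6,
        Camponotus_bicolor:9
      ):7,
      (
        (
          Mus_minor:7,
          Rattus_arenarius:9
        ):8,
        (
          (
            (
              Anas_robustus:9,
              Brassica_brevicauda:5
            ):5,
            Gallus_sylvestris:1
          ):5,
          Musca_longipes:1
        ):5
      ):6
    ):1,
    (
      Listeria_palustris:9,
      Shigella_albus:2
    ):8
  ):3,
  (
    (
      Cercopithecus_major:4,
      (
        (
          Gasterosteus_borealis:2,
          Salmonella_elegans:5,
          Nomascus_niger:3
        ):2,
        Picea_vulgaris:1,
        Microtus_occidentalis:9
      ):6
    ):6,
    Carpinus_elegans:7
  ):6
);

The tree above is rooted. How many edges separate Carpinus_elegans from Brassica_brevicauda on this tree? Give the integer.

The MRCA of Carpinus_elegans and Brassica_brevicauda is the root of the tree.
From Carpinus_elegans up to that node: 2 branches. From Brassica_brevicauda up to the same node: 7 branches. Total: 2 + 7 = 9.

9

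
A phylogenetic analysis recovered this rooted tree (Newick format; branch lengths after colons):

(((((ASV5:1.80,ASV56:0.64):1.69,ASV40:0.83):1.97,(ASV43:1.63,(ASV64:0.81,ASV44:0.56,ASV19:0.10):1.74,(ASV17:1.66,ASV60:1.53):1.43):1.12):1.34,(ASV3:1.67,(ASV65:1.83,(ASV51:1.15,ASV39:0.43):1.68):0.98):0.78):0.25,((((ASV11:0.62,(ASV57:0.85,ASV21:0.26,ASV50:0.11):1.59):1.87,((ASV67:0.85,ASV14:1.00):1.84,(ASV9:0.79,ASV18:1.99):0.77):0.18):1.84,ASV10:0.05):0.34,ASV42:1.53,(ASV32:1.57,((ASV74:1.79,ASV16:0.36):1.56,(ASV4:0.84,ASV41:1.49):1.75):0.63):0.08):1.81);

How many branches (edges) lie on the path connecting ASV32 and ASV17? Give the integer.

8

The MRCA of ASV32 and ASV17 is the root of the tree.
From ASV32 up to that node: 3 branches. From ASV17 up to the same node: 5 branches. Total: 3 + 5 = 8.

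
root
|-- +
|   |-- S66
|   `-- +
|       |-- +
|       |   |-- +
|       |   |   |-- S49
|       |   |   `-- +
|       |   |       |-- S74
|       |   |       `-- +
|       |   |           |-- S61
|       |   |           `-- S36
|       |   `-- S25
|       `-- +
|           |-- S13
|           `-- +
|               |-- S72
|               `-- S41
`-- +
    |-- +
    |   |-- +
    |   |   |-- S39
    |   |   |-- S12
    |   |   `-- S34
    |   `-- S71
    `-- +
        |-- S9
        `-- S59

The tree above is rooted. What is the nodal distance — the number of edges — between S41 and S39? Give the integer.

The MRCA of S41 and S39 is the root of the tree.
From S41 up to that node: 5 branches. From S39 up to the same node: 4 branches. Total: 5 + 4 = 9.

9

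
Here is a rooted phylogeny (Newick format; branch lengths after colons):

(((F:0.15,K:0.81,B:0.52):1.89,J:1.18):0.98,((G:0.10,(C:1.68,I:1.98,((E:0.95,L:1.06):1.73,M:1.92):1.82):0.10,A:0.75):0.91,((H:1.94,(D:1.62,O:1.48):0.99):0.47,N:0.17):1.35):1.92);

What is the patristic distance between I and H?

The path runs I → … → MRCA → … → H; the MRCA is the node subtending ((G,(C,I,((E,L),M)),A),((H,(D,O)),N)).
Branch lengths along that path: 1.98 + 0.10 + 0.91 + 1.35 + 0.47 + 1.94 = 6.75.

6.75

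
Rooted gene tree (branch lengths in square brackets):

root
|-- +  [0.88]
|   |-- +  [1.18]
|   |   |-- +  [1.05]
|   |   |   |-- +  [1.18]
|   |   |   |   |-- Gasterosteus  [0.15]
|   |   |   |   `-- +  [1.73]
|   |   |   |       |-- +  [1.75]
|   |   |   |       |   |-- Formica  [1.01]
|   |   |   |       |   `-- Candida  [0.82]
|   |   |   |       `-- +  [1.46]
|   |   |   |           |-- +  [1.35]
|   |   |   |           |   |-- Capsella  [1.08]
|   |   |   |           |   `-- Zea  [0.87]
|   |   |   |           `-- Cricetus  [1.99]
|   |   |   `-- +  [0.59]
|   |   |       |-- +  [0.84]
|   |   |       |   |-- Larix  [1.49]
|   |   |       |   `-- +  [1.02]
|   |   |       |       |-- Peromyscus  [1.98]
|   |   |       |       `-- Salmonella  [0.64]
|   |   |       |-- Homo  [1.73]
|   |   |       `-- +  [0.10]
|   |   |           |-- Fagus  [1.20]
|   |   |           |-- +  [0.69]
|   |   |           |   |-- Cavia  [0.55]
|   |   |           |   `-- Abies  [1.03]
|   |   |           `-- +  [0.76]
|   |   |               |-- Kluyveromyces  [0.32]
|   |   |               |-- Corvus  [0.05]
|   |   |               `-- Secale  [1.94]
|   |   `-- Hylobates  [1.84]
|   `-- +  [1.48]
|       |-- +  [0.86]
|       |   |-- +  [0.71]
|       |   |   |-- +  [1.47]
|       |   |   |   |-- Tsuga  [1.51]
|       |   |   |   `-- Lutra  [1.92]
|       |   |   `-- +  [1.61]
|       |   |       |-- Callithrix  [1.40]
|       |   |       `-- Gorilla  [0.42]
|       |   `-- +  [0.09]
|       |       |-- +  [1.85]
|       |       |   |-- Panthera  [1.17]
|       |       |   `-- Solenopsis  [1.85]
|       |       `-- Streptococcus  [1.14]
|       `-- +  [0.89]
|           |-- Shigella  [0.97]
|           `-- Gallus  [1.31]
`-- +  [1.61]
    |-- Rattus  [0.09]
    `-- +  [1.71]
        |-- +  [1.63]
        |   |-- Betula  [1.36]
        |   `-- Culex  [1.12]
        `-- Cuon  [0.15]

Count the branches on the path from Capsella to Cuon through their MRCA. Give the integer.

11

The MRCA of Capsella and Cuon is the root of the tree.
From Capsella up to that node: 8 branches. From Cuon up to the same node: 3 branches. Total: 8 + 3 = 11.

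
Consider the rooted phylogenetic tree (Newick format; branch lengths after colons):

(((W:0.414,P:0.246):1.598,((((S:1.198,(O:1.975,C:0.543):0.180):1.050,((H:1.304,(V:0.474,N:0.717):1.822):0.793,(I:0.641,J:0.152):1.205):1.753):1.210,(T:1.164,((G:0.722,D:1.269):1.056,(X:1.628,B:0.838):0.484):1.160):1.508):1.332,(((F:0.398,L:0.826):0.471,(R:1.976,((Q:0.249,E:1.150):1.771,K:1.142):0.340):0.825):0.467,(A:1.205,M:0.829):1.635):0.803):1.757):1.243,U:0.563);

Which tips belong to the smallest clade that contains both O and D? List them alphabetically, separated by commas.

B, C, D, G, H, I, J, N, O, S, T, V, X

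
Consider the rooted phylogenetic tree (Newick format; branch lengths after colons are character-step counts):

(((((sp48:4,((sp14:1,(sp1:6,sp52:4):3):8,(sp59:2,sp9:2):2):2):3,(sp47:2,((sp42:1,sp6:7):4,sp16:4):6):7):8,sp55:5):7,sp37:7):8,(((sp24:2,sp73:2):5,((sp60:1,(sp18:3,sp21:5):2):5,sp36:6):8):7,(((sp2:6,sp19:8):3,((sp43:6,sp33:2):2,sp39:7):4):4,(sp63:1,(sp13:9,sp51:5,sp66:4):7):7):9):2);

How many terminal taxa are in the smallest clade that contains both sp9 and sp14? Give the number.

The MRCA of sp9 and sp14 is the node subtending ((sp14,(sp1,sp52)),(sp59,sp9)).
That clade contains 5 terminal taxa: sp1, sp14, sp52, sp59, sp9.

5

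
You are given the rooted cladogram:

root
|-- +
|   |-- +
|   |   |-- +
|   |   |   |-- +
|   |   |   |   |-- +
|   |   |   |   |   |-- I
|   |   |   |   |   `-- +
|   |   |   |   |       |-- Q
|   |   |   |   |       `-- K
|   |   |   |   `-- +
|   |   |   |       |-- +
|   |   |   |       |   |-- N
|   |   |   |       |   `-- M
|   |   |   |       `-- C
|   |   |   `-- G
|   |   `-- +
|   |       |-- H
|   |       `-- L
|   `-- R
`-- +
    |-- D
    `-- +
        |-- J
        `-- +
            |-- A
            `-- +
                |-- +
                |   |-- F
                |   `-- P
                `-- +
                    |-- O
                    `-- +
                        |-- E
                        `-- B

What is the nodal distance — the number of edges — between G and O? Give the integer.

10

The MRCA of G and O is the root of the tree.
From G up to that node: 4 branches. From O up to the same node: 6 branches. Total: 4 + 6 = 10.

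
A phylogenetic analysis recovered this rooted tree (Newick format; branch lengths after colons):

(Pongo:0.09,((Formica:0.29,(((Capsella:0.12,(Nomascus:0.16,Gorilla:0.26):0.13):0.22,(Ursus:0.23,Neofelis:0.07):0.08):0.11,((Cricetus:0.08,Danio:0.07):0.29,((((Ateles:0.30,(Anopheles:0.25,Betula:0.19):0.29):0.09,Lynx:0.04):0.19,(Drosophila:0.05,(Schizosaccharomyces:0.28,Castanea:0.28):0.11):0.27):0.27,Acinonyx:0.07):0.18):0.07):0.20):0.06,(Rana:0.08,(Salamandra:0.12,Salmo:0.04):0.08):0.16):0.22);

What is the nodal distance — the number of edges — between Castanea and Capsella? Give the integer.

9

The MRCA of Castanea and Capsella is the node subtending (((Capsella,(Nomascus,Gorilla)),(Ursus,Neofelis)),((Cricetus,Danio),((((Ateles,(Anopheles,Betula)),Lynx),(Drosophila,(Schizosaccharomyces,Castanea))),Acinonyx))).
From Castanea up to that node: 6 branches. From Capsella up to the same node: 3 branches. Total: 6 + 3 = 9.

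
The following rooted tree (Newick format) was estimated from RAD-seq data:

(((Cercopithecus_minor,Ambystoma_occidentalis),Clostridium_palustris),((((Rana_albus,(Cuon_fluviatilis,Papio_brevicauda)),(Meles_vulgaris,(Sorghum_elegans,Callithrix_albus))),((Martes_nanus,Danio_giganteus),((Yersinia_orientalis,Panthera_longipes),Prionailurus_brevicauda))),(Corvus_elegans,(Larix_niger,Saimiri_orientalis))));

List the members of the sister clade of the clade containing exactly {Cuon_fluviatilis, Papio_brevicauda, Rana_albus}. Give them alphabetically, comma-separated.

The clade containing exactly {Cuon_fluviatilis, Papio_brevicauda, Rana_albus} attaches to the tree at the node subtending ((Rana_albus,(Cuon_fluviatilis,Papio_brevicauda)),(Meles_vulgaris,(Sorghum_elegans,Callithrix_albus))).
The other lineage descending from that same node — the sister group — is (Meles_vulgaris,(Sorghum_elegans,Callithrix_albus)); its 3 tips in alphabetical order are the answer.

Callithrix_albus, Meles_vulgaris, Sorghum_elegans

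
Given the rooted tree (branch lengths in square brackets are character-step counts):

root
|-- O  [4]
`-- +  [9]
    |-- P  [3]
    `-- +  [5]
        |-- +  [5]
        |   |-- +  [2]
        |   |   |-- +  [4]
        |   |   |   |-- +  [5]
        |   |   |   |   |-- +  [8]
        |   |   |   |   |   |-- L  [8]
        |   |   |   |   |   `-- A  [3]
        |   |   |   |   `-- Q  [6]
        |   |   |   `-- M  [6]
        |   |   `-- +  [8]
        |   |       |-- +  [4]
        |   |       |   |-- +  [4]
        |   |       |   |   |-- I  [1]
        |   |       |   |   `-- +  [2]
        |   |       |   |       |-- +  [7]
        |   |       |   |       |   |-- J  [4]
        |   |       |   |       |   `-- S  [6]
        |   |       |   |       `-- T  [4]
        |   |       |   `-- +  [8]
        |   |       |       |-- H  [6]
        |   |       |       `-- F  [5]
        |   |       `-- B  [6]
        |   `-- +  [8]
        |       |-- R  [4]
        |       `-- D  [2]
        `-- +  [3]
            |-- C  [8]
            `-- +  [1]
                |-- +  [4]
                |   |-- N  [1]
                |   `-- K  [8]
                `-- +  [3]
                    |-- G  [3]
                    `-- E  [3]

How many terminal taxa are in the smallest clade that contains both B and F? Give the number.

The MRCA of B and F is the node subtending (((I,((J,S),T)),(H,F)),B).
That clade contains 7 terminal taxa: B, F, H, I, J, S, T.

7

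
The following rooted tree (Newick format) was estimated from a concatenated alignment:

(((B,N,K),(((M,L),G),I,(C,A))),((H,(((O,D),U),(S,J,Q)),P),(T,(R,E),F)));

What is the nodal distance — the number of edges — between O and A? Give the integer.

10

The MRCA of O and A is the root of the tree.
From O up to that node: 6 branches. From A up to the same node: 4 branches. Total: 6 + 4 = 10.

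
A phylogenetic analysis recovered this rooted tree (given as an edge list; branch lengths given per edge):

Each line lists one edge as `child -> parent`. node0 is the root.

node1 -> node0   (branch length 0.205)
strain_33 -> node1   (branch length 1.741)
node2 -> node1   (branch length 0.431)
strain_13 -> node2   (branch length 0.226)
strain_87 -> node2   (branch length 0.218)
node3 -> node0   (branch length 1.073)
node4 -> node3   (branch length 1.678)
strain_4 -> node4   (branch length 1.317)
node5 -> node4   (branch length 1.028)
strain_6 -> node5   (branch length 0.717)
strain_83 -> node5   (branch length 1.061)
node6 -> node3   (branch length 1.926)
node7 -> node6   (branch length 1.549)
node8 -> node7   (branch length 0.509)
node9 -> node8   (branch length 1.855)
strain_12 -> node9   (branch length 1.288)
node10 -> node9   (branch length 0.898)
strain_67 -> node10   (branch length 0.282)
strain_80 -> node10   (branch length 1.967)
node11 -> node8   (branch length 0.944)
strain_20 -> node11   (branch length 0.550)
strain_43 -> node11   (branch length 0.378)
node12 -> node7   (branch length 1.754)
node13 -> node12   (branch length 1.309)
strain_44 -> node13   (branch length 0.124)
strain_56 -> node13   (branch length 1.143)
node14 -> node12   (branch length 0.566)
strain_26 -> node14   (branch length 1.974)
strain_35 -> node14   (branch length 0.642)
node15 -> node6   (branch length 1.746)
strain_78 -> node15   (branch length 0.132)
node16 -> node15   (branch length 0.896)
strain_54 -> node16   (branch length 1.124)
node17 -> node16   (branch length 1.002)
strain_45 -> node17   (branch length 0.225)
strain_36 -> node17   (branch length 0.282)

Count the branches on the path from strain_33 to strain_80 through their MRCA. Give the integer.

9

The MRCA of strain_33 and strain_80 is the root of the tree.
From strain_33 up to that node: 2 branches. From strain_80 up to the same node: 7 branches. Total: 2 + 7 = 9.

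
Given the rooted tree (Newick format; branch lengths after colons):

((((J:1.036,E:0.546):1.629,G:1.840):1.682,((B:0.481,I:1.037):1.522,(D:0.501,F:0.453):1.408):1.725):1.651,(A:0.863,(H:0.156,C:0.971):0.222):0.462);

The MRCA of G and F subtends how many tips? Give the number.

7

The MRCA of G and F is the node subtending (((J,E),G),((B,I),(D,F))).
That clade contains 7 terminal taxa: B, D, E, F, G, I, J.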